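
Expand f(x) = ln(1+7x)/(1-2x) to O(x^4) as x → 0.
7*x - 21*x**2/2 + 280*x**3/3 + O(x**4)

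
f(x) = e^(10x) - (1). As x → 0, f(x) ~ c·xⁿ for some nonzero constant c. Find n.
1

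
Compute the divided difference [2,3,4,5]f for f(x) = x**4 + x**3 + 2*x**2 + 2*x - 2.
15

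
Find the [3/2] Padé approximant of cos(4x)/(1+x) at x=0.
(136*x**3/21 - 136*x**2/21 - x + 1)/(11*x**2/21 + 1)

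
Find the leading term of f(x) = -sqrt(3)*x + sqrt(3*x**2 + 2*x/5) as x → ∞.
sqrt(3)/15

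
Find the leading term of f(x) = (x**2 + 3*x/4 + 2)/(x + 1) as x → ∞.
x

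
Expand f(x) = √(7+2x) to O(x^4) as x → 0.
sqrt(7) + sqrt(7)*x/7 - sqrt(7)*x**2/98 + sqrt(7)*x**3/686 + O(x**4)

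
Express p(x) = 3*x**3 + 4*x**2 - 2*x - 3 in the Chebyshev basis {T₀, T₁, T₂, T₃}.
-T₀ + (1/4)T₁ + (2)T₂ + (3/4)T₃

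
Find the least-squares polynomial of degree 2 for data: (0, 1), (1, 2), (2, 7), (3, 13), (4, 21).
26/35 + (57/70)x + (15/14)x²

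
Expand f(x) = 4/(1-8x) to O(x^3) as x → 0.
4 + 32*x + 256*x**2 + O(x**3)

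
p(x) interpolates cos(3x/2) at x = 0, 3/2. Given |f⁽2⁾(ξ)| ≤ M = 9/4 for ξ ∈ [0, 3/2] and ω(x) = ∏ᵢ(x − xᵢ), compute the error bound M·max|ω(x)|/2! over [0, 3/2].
81/128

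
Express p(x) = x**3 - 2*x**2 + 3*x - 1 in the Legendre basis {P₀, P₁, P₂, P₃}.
(-5/3)P₀ + (18/5)P₁ + (-4/3)P₂ + (2/5)P₃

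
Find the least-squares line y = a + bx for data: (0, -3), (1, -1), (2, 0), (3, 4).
a = -33/10, b = 11/5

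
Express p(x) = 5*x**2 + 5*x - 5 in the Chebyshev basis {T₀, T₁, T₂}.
(-5/2)T₀ + (5)T₁ + (5/2)T₂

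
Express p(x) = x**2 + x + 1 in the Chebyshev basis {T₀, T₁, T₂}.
(3/2)T₀ + T₁ + (1/2)T₂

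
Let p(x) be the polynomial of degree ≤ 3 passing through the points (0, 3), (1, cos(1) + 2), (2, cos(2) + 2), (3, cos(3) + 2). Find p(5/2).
15*cos(2)/16 + 5*cos(3)/16 - 5*cos(1)/16 + 33/16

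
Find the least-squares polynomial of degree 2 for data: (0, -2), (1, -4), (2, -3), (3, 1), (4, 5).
-79/35 + (-167/70)x + (15/14)x²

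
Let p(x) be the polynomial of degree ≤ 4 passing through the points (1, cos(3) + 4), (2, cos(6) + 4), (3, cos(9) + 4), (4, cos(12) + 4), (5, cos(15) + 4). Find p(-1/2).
1485*cos(9)/64 - 693*cos(6)/32 - 385*cos(12)/32 + 1155*cos(3)/128 + 315*cos(15)/128 + 4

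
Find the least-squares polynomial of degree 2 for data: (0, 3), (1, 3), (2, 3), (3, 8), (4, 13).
22/7 + (-25/14)x + (15/14)x²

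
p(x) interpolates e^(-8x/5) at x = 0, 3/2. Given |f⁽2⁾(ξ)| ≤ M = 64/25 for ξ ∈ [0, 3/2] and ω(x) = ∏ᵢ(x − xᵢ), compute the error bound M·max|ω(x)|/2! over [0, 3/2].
18/25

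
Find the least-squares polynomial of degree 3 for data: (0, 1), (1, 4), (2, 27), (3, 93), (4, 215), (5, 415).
10/9 + (-464/189)x + (457/252)x² + (329/108)x³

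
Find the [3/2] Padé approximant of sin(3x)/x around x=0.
(3 - 63*x**2/20)/(9*x**2/20 + 1)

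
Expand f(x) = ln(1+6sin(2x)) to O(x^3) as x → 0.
12*x - 72*x**2 + O(x**3)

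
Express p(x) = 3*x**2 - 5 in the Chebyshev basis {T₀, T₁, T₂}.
(-7/2)T₀ + (3/2)T₂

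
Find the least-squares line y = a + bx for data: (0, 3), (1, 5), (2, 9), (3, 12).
a = 13/5, b = 31/10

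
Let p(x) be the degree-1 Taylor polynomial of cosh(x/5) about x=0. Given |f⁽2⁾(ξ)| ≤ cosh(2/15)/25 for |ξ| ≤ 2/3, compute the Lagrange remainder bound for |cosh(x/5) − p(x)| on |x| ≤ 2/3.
2*cosh(2/15)/225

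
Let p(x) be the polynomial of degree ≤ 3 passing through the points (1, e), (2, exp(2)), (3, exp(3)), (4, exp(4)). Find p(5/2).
e*(-exp(3) - 1 + 9*e + 9*exp(2))/16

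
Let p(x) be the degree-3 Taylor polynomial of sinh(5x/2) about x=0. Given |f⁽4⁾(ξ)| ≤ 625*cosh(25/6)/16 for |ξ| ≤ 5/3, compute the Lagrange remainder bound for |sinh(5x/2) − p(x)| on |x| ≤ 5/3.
390625*cosh(25/6)/31104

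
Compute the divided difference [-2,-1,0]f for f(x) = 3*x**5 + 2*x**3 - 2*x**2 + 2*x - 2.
-53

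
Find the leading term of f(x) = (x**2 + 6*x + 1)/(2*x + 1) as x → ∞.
x/2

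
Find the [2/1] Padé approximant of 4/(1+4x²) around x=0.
4 - 16*x**2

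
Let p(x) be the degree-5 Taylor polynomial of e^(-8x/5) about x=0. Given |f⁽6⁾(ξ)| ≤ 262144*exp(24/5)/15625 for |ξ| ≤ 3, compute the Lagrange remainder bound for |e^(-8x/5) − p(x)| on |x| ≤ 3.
1327104*exp(24/5)/78125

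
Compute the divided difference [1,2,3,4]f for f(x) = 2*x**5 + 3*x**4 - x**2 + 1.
160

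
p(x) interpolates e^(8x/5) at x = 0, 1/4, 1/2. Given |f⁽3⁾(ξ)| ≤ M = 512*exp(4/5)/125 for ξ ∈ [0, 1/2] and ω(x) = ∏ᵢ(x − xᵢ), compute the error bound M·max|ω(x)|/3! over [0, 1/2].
8*sqrt(3)*exp(4/5)/3375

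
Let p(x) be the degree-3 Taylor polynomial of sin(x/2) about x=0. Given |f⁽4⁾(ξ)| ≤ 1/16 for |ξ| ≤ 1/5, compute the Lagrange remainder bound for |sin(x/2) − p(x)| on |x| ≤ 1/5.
1/240000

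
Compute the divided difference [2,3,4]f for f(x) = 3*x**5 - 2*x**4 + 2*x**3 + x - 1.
763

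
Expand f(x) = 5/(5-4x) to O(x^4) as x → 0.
1 + 4*x/5 + 16*x**2/25 + 64*x**3/125 + O(x**4)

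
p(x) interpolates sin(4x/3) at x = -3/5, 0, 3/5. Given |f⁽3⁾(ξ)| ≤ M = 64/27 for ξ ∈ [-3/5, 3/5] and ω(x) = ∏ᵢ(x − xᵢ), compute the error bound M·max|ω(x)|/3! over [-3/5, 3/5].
64*sqrt(3)/3375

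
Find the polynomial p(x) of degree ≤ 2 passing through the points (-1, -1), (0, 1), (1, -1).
1 - 2*x**2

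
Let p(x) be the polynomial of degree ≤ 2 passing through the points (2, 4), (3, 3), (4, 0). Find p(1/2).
7/4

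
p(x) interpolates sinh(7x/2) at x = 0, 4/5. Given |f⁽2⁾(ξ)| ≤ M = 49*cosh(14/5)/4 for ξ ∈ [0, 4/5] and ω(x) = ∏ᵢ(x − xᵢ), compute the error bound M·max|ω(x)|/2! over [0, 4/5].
49*cosh(14/5)/50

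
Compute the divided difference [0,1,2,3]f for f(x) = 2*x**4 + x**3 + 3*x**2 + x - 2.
13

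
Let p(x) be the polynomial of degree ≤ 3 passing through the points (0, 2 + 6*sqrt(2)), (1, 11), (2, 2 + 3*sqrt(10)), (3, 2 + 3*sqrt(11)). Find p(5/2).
-13/16 + 3*sqrt(2)/8 + 15*sqrt(11)/16 + 45*sqrt(10)/16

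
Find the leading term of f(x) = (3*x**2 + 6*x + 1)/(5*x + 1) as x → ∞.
3*x/5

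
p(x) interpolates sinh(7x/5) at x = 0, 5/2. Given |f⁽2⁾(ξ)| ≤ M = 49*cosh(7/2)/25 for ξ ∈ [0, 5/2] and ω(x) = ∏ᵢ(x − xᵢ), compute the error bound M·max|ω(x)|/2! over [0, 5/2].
49*cosh(7/2)/32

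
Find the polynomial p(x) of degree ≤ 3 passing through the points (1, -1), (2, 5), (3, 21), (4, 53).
x**3 - x**2 + 2*x - 3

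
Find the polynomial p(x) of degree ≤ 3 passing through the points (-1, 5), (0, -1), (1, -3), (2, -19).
-3*x**3 + 2*x**2 - x - 1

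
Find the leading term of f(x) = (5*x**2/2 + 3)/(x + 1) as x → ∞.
5*x/2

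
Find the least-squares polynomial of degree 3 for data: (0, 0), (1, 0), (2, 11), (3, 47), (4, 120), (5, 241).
1/9 + (-901/378)x + (-29/252)x² + (221/108)x³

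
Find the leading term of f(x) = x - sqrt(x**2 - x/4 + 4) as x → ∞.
1/8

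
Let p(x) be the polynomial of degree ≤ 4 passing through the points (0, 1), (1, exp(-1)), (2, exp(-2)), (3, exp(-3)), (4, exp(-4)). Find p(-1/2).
(-420*exp(3) - 180*e + 35 + 378*exp(2) + 315*exp(4))*exp(-4)/128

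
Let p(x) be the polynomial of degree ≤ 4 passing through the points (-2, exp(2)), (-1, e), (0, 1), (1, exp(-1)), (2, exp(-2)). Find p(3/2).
((-70 - 5*exp(2) + 28*e)*exp(2) + 35 + 140*e)*exp(-2)/128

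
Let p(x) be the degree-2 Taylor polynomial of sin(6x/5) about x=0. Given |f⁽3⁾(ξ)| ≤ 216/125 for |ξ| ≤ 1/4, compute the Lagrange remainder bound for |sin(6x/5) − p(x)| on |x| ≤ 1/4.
9/2000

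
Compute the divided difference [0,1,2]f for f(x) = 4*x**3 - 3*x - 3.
12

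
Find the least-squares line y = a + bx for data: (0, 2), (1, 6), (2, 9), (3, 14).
a = 19/10, b = 39/10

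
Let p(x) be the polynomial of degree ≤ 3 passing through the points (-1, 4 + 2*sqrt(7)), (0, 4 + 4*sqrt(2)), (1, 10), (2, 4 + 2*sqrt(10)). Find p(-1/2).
sqrt(10)/8 + 5*sqrt(7)/8 + 17/8 + 15*sqrt(2)/4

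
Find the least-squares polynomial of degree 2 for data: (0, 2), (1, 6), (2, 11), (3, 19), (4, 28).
72/35 + (39/14)x + (13/14)x²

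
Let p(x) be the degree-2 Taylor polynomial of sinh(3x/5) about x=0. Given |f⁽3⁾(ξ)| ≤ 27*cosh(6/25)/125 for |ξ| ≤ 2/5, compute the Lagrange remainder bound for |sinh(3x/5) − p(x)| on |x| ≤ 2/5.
36*cosh(6/25)/15625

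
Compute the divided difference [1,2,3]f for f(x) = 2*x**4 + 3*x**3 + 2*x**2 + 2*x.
70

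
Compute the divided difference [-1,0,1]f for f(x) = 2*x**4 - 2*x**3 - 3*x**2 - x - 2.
-1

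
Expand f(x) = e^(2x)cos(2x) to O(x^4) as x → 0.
1 + 2*x - 8*x**3/3 + O(x**4)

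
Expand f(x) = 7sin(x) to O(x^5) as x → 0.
7*x - 7*x**3/6 + O(x**5)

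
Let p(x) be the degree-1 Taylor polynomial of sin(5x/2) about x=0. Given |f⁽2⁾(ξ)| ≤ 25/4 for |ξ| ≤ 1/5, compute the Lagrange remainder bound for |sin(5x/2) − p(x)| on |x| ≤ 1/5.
1/8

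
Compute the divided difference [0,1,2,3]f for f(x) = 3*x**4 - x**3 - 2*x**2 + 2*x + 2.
17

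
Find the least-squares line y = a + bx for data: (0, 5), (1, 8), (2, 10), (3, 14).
a = 49/10, b = 29/10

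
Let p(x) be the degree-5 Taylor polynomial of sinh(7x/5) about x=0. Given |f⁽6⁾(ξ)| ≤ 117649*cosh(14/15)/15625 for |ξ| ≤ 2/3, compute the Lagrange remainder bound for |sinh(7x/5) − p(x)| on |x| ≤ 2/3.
470596*cosh(14/15)/512578125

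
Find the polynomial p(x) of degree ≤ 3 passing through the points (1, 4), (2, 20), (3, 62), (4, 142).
2*x**3 + x**2 - x + 2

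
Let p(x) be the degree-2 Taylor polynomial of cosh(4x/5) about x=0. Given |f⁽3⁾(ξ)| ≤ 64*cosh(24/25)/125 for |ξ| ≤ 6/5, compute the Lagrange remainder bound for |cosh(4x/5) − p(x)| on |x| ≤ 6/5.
2304*cosh(24/25)/15625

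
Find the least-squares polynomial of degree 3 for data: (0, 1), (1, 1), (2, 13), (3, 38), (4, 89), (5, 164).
1 + (-139/42)x + (73/28)x² + (11/12)x³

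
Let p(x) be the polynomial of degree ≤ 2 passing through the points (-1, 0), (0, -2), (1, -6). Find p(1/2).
-15/4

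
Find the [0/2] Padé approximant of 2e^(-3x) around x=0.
2/(9*x**2/2 + 3*x + 1)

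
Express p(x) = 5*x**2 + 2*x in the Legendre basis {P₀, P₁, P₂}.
(5/3)P₀ + (2)P₁ + (10/3)P₂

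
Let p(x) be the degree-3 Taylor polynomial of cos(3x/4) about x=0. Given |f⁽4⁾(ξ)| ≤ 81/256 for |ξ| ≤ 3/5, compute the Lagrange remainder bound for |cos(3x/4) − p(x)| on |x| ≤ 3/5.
2187/1280000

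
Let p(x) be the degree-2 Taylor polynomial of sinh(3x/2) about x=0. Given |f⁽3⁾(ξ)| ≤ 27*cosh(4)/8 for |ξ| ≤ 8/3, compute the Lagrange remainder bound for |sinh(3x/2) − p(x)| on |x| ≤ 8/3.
32*cosh(4)/3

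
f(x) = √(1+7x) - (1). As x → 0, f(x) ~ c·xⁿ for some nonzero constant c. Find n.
1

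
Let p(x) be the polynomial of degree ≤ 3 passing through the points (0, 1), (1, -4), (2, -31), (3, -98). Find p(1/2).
1/8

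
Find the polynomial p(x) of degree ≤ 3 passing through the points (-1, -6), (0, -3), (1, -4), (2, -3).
x**3 - 2*x**2 - 3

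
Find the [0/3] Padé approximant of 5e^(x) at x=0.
5/(-x**3/6 + x**2/2 - x + 1)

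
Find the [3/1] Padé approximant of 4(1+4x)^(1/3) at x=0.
(-256*x**3/81 + 64*x**2/9 + 16*x + 4)/(8*x/3 + 1)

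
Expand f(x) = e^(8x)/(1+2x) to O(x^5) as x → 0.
1 + 6*x + 20*x**2 + 136*x**3/3 + 80*x**4 + O(x**5)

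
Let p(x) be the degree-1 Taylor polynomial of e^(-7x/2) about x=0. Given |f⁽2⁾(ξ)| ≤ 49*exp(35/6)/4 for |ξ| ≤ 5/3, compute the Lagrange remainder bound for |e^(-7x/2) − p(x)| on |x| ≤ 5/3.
1225*exp(35/6)/72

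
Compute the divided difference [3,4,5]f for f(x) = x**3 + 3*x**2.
15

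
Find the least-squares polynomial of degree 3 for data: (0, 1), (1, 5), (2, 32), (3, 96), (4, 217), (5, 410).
58/63 + (-313/378)x + (607/252)x² + (305/108)x³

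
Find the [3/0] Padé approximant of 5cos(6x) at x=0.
5 - 90*x**2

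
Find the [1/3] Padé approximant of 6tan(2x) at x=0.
12*x/(1 - 4*x**2/3)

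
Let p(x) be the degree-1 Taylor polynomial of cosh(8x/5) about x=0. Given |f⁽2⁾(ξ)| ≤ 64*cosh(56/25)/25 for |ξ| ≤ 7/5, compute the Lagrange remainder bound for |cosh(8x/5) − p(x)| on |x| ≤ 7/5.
1568*cosh(56/25)/625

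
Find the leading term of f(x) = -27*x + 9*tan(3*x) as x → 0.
81*x**3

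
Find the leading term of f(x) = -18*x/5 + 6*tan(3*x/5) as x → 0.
54*x**3/125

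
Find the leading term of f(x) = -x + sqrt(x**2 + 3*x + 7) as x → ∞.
3/2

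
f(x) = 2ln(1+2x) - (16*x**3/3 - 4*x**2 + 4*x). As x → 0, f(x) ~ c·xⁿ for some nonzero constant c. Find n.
4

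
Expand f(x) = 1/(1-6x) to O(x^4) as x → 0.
1 + 6*x + 36*x**2 + 216*x**3 + O(x**4)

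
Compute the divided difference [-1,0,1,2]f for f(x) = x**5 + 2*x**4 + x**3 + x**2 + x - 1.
10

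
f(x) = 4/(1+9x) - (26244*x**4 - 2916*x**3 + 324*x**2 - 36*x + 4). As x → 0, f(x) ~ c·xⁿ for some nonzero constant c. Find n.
5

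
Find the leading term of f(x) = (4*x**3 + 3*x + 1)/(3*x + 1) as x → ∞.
4*x**2/3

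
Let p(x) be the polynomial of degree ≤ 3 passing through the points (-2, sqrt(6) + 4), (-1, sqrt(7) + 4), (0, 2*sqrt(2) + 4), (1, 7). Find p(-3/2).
-5*sqrt(2)/8 + 5*sqrt(6)/16 + 15*sqrt(7)/16 + 67/16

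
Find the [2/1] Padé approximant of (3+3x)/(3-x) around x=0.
(x + 1)/(1 - x/3)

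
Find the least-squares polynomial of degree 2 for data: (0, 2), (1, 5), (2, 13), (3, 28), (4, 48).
72/35 + (-3/14)x + (41/14)x²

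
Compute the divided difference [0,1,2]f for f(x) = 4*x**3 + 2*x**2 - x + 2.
14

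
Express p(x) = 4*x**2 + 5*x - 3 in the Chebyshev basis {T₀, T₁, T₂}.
-T₀ + (5)T₁ + (2)T₂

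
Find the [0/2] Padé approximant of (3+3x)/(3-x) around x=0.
1/(4*x**2/3 - 4*x/3 + 1)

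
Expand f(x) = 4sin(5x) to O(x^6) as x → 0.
20*x - 250*x**3/3 + 625*x**5/6 + O(x**6)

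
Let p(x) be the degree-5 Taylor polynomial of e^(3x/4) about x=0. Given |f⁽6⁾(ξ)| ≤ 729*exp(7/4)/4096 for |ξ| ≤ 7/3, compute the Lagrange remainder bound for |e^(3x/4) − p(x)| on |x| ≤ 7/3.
117649*exp(7/4)/2949120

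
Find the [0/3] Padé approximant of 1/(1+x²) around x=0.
1/(x**2 + 1)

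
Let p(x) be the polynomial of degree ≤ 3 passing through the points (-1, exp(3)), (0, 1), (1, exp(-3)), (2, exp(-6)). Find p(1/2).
((9 - exp(3))*exp(6) - 1 + 9*exp(3))*exp(-6)/16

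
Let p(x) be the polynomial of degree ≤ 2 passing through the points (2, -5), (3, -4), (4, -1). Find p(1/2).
-11/4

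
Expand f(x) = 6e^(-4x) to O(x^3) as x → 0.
6 - 24*x + 48*x**2 + O(x**3)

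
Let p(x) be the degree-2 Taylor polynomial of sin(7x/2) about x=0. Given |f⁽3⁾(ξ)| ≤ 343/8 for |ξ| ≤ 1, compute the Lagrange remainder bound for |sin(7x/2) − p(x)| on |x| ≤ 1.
343/48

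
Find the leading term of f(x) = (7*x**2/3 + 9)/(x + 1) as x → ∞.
7*x/3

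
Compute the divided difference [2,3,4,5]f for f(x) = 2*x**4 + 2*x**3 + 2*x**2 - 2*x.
30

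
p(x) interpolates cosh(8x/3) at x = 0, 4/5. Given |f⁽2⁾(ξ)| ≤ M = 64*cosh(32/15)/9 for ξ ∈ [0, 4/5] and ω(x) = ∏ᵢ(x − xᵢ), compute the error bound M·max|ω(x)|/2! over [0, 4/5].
128*cosh(32/15)/225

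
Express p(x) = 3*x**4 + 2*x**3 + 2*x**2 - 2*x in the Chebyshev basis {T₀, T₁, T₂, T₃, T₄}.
(17/8)T₀ + (-1/2)T₁ + (5/2)T₂ + (1/2)T₃ + (3/8)T₄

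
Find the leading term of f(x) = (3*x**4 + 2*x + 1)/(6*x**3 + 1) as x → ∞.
x/2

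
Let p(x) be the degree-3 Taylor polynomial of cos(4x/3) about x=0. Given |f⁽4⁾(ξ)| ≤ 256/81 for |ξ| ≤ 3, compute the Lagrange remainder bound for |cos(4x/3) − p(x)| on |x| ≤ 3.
32/3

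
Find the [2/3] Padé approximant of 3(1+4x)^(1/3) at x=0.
(56*x**2/3 + 16*x + 3)/(-32*x**3/81 + 8*x**2/3 + 4*x + 1)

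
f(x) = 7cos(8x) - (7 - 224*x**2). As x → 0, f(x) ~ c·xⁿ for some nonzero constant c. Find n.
4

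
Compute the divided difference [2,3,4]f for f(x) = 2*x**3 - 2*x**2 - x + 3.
16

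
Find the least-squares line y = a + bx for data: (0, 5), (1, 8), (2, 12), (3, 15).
a = 49/10, b = 17/5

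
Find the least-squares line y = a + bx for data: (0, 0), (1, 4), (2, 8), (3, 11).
a = 1/5, b = 37/10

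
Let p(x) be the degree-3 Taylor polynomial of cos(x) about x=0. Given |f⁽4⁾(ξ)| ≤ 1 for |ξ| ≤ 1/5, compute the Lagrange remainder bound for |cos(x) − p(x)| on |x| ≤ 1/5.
1/15000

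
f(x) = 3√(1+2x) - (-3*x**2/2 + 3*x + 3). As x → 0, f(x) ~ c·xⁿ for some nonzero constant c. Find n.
3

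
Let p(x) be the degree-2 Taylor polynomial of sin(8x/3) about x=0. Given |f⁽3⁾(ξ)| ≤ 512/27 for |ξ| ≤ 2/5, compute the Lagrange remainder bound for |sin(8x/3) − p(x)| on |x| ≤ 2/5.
2048/10125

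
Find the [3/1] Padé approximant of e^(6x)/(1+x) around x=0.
(126*x**3/23 + 144*x**2/23 + 84*x/23 + 1)/(1 - 31*x/23)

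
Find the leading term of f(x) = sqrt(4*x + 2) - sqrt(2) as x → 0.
sqrt(2)*x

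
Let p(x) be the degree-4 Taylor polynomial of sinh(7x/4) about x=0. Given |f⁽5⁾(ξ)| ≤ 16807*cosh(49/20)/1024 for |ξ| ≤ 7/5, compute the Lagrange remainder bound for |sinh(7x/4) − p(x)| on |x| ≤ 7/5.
282475249*cosh(49/20)/384000000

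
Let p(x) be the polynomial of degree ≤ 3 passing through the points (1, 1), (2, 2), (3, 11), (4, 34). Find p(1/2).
13/8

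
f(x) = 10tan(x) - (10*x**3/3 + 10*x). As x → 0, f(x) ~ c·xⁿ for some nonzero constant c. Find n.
5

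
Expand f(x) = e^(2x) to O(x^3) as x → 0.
1 + 2*x + 2*x**2 + O(x**3)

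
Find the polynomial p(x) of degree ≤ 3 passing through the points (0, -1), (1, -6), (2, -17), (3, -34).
-3*x**2 - 2*x - 1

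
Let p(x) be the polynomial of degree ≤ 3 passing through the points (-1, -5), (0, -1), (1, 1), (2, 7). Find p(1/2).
-1/8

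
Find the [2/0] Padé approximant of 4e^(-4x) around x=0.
32*x**2 - 16*x + 4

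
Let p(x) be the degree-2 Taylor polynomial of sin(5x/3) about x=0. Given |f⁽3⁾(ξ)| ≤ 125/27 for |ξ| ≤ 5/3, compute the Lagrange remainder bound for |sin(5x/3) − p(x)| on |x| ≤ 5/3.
15625/4374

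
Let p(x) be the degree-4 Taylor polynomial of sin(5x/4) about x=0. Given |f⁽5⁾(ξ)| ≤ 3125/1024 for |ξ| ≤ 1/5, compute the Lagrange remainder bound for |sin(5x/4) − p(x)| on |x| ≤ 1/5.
1/122880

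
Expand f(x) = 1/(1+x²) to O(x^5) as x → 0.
1 - x**2 + x**4 + O(x**5)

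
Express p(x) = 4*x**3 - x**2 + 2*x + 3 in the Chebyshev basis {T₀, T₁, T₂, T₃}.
(5/2)T₀ + (5)T₁ + (-1/2)T₂ + T₃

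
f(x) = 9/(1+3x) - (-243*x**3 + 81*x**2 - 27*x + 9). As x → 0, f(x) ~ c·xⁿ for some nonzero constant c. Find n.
4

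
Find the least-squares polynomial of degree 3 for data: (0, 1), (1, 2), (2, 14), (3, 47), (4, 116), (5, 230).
125/126 + (-11/108)x + (-97/126)x² + (215/108)x³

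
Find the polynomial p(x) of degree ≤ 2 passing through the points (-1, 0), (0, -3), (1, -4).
x**2 - 2*x - 3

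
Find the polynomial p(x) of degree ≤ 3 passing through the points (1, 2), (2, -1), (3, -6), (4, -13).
3 - x**2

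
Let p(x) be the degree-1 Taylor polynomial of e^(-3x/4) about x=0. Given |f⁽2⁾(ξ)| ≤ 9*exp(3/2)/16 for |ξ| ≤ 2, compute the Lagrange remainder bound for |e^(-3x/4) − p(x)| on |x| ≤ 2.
9*exp(3/2)/8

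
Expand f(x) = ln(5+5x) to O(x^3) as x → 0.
log(5) + x - x**2/2 + O(x**3)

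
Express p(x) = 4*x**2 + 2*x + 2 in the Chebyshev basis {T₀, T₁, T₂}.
(4)T₀ + (2)T₁ + (2)T₂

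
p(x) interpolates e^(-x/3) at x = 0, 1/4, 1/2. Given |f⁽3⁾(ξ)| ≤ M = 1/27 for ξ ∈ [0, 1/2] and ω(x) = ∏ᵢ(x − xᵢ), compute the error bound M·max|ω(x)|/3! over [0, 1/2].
sqrt(3)/46656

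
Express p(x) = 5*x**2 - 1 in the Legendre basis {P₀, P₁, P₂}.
(2/3)P₀ + (10/3)P₂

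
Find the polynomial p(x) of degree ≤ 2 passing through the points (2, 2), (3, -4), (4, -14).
-2*x**2 + 4*x + 2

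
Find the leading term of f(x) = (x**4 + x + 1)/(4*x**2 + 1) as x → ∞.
x**2/4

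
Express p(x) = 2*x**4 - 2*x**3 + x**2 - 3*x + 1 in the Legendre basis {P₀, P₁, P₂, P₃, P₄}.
(26/15)P₀ + (-21/5)P₁ + (38/21)P₂ + (-4/5)P₃ + (16/35)P₄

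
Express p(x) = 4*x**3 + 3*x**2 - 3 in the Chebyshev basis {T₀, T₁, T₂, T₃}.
(-3/2)T₀ + (3)T₁ + (3/2)T₂ + T₃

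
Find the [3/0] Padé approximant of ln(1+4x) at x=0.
4*x*(16*x**2 - 6*x + 3)/3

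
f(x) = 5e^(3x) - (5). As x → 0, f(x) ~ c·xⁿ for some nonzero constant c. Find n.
1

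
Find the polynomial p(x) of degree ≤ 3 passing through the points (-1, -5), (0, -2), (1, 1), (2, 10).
x**3 + 2*x - 2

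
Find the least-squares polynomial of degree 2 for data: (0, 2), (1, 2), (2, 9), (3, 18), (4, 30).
53/35 + (-8/35)x + (13/7)x²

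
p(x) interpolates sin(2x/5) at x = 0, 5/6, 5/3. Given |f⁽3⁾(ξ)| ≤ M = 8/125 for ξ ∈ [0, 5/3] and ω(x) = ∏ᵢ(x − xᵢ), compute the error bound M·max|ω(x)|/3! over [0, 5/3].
sqrt(3)/729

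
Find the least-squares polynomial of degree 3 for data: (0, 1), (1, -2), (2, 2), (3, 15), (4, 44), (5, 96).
101/126 + (-2105/756)x + (-20/63)x² + (101/108)x³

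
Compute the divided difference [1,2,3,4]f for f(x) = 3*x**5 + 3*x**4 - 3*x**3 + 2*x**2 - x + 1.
222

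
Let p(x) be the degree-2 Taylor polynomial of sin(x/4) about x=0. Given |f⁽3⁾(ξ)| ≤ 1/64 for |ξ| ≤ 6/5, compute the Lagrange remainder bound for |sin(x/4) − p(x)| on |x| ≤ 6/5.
9/2000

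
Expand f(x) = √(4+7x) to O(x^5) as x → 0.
2 + 7*x/4 - 49*x**2/64 + 343*x**3/512 - 12005*x**4/16384 + O(x**5)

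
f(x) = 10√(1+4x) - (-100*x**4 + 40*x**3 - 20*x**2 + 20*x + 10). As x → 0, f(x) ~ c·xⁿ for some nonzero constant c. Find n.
5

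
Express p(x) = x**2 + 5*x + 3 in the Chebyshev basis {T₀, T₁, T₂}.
(7/2)T₀ + (5)T₁ + (1/2)T₂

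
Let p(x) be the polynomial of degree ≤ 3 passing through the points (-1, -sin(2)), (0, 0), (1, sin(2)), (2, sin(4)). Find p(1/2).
-sin(4)/16 + 5*sin(2)/8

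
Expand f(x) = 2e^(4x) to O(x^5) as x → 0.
2 + 8*x + 16*x**2 + 64*x**3/3 + 64*x**4/3 + O(x**5)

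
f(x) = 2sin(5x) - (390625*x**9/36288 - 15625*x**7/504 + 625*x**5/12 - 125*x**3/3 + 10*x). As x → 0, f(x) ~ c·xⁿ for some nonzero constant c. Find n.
11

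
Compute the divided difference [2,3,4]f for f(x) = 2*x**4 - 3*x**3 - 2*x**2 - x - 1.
81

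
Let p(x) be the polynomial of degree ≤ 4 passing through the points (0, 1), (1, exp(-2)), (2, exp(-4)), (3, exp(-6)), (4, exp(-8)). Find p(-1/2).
(-420*exp(6) - 180*exp(2) + 35 + 378*exp(4) + 315*exp(8))*exp(-8)/128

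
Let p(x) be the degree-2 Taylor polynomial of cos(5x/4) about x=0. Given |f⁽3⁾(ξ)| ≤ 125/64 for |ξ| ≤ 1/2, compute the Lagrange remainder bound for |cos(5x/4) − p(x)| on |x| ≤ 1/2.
125/3072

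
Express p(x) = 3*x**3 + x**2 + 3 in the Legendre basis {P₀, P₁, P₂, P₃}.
(10/3)P₀ + (9/5)P₁ + (2/3)P₂ + (6/5)P₃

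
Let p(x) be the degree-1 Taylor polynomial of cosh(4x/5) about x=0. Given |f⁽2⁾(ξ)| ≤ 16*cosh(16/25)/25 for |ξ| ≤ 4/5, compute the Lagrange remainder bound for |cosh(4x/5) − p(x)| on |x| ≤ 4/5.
128*cosh(16/25)/625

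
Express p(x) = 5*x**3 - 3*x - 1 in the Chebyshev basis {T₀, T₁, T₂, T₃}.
-T₀ + (3/4)T₁ + (5/4)T₃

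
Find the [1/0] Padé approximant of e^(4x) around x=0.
4*x + 1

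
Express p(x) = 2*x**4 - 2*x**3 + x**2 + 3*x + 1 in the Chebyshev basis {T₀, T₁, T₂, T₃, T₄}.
(9/4)T₀ + (3/2)T₁ + (3/2)T₂ + (-1/2)T₃ + (1/4)T₄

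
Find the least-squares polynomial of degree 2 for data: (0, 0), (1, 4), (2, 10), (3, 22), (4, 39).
13/35 + (16/35)x + (16/7)x²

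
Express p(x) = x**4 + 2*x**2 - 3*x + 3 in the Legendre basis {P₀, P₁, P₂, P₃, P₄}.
(58/15)P₀ + (-3)P₁ + (40/21)P₂ + (8/35)P₄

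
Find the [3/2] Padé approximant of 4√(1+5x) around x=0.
(125*x**3/8 + 225*x**2/4 + 30*x + 4)/(75*x**2/16 + 5*x + 1)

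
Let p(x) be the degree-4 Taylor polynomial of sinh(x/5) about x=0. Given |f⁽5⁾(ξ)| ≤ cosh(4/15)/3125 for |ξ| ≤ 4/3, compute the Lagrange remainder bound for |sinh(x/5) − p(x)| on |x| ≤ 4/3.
128*cosh(4/15)/11390625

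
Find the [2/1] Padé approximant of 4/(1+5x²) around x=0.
4 - 20*x**2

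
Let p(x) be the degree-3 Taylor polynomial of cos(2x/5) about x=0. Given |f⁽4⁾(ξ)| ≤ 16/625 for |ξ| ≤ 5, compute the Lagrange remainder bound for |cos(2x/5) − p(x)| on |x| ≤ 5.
2/3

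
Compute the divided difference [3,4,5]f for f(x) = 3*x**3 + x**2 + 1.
37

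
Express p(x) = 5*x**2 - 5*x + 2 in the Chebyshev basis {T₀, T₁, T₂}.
(9/2)T₀ + (-5)T₁ + (5/2)T₂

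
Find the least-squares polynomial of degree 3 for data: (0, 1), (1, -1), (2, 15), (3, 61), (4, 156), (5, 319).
13/18 + (-295/108)x + (-17/18)x² + (307/108)x³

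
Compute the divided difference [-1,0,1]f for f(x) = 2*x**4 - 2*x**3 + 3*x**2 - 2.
5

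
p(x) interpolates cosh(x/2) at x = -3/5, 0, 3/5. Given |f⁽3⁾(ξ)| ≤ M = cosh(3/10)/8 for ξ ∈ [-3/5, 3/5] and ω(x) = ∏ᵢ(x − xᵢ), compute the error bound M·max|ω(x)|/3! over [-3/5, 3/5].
sqrt(3)*cosh(3/10)/1000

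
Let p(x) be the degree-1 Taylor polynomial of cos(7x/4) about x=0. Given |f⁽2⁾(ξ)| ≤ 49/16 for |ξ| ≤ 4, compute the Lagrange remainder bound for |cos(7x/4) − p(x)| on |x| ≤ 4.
49/2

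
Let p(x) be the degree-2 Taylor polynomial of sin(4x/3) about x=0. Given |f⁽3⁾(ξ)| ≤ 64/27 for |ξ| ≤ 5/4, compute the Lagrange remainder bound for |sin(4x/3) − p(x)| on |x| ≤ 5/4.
125/162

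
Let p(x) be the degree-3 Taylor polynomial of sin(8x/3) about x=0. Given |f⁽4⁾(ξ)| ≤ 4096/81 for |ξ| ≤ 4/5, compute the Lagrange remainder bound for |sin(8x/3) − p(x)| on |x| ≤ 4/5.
131072/151875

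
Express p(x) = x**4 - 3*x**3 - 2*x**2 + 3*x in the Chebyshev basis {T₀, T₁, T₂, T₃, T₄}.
(-5/8)T₀ + (3/4)T₁ + (-1/2)T₂ + (-3/4)T₃ + (1/8)T₄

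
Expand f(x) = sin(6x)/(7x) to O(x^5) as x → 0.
6/7 - 36*x**2/7 + 324*x**4/35 + O(x**5)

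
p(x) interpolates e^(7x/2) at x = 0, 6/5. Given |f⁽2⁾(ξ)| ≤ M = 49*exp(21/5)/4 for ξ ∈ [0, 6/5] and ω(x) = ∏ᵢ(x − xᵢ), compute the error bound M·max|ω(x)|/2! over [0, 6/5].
441*exp(21/5)/200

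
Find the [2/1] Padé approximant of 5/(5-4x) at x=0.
1/(1 - 4*x/5)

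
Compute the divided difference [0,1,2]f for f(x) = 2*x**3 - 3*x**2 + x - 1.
3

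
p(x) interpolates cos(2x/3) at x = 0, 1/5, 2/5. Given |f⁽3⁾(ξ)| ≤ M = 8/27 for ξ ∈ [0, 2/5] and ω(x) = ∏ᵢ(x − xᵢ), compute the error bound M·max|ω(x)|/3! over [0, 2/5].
8*sqrt(3)/91125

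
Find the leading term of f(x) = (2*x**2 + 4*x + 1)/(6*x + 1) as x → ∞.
x/3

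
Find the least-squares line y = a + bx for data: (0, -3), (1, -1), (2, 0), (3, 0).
a = -5/2, b = 1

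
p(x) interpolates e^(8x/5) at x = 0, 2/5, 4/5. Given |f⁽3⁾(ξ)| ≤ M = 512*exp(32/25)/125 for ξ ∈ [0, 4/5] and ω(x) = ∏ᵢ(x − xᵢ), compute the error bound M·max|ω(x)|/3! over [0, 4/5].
4096*sqrt(3)*exp(32/25)/421875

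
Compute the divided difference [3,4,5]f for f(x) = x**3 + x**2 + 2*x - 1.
13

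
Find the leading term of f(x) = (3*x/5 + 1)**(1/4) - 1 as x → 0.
3*x/20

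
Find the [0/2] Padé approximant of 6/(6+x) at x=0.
1/(x/6 + 1)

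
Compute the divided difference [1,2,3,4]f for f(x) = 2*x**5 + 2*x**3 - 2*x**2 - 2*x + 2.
132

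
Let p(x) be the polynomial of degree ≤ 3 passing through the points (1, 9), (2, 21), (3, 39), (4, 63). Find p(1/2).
21/4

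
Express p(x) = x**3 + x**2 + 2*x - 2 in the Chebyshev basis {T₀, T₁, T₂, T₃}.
(-3/2)T₀ + (11/4)T₁ + (1/2)T₂ + (1/4)T₃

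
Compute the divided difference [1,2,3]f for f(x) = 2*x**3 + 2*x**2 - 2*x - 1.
14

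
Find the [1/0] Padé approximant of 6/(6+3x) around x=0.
1 - x/2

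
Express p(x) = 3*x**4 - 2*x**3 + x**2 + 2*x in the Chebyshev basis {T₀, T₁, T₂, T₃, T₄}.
(13/8)T₀ + (1/2)T₁ + (2)T₂ + (-1/2)T₃ + (3/8)T₄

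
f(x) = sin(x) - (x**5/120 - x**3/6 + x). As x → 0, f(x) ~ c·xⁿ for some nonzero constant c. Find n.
7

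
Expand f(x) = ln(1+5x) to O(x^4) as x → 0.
5*x - 25*x**2/2 + 125*x**3/3 + O(x**4)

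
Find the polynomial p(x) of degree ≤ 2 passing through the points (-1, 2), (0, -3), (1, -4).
2*x**2 - 3*x - 3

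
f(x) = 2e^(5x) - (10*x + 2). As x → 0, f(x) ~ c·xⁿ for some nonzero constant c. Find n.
2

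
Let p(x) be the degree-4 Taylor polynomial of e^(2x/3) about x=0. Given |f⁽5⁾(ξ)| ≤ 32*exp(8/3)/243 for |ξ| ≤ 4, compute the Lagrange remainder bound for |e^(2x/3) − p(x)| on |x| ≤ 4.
4096*exp(8/3)/3645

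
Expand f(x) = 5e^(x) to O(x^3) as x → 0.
5 + 5*x + 5*x**2/2 + O(x**3)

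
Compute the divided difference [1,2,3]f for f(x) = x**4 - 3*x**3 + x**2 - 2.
8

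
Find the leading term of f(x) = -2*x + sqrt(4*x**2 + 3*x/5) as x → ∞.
3/20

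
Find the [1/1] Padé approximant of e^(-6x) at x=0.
(1 - 3*x)/(3*x + 1)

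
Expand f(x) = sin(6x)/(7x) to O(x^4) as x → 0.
6/7 - 36*x**2/7 + O(x**4)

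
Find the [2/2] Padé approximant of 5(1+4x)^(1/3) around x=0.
(560*x**2/27 + 70*x/3 + 5)/(40*x**2/27 + 10*x/3 + 1)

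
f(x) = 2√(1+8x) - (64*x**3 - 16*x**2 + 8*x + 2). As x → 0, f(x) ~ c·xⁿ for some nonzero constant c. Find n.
4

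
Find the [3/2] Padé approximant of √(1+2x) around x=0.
(x**3/4 + 9*x**2/4 + 3*x + 1)/(3*x**2/4 + 2*x + 1)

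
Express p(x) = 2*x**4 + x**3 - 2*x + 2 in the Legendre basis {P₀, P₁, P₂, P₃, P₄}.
(12/5)P₀ + (-7/5)P₁ + (8/7)P₂ + (2/5)P₃ + (16/35)P₄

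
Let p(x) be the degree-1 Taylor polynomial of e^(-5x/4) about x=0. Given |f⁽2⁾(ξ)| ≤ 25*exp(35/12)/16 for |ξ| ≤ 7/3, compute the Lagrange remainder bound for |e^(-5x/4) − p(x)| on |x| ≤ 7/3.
1225*exp(35/12)/288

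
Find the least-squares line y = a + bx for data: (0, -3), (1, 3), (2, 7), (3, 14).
a = -3, b = 11/2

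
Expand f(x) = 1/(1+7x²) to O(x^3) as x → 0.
1 - 7*x**2 + O(x**3)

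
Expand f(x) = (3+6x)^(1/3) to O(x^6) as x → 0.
3**(1/3) + 2*3**(1/3)*x/3 - 4*3**(1/3)*x**2/9 + 40*3**(1/3)*x**3/81 - 160*3**(1/3)*x**4/243 + 704*3**(1/3)*x**5/729 + O(x**6)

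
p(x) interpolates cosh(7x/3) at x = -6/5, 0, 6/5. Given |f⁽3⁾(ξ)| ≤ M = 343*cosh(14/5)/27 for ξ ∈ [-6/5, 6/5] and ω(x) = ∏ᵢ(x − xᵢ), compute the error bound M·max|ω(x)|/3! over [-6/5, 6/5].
2744*sqrt(3)*cosh(14/5)/3375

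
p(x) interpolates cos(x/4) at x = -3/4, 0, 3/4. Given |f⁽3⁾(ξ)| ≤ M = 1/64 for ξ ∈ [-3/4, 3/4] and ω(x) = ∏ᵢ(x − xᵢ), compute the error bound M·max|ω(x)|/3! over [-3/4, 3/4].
sqrt(3)/4096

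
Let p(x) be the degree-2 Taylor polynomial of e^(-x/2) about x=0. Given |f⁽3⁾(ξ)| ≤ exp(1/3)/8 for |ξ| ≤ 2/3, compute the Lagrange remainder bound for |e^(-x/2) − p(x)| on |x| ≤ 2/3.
exp(1/3)/162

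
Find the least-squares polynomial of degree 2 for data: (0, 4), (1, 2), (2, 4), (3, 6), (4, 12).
136/35 + (-18/7)x + (8/7)x²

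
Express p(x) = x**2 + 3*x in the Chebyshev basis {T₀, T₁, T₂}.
(1/2)T₀ + (3)T₁ + (1/2)T₂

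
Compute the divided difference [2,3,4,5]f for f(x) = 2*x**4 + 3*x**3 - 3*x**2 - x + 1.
31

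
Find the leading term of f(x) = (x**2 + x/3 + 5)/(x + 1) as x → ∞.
x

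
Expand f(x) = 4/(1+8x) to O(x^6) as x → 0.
4 - 32*x + 256*x**2 - 2048*x**3 + 16384*x**4 - 131072*x**5 + O(x**6)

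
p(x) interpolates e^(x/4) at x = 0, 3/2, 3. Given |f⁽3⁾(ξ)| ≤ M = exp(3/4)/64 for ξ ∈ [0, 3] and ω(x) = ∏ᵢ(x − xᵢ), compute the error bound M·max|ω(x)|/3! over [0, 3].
sqrt(3)*exp(3/4)/512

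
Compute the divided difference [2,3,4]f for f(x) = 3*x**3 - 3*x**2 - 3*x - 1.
24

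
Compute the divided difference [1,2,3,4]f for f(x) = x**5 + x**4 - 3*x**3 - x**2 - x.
72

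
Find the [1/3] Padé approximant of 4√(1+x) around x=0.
(7*x/2 + 4)/(x**3/64 - x**2/16 + 3*x/8 + 1)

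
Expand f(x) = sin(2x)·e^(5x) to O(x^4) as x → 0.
2*x + 10*x**2 + 71*x**3/3 + O(x**4)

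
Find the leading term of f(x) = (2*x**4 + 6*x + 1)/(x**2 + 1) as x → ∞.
2*x**2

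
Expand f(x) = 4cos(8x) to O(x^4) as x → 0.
4 - 128*x**2 + O(x**4)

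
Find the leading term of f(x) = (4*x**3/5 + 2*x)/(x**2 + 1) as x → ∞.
4*x/5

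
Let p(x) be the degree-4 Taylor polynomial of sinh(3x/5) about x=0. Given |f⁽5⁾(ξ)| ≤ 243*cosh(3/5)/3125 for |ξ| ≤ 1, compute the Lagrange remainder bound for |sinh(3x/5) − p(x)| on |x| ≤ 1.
81*cosh(3/5)/125000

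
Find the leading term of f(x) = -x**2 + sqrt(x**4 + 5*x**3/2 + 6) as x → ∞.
5*x/4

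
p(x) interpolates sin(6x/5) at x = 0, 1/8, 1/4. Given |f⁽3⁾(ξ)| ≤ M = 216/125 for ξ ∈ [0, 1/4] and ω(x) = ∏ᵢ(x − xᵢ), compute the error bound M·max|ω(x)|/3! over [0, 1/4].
sqrt(3)/8000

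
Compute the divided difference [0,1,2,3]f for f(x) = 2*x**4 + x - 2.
12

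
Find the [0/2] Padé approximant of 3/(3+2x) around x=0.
1/(2*x/3 + 1)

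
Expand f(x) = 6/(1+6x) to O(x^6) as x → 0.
6 - 36*x + 216*x**2 - 1296*x**3 + 7776*x**4 - 46656*x**5 + O(x**6)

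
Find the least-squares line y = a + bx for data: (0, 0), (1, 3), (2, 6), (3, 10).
a = -1/5, b = 33/10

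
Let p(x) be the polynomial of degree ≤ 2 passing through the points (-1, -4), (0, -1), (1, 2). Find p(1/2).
1/2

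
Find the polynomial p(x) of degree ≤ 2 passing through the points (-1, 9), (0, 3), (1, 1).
2*x**2 - 4*x + 3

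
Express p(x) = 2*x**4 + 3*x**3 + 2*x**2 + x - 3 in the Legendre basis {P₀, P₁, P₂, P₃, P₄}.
(-29/15)P₀ + (14/5)P₁ + (52/21)P₂ + (6/5)P₃ + (16/35)P₄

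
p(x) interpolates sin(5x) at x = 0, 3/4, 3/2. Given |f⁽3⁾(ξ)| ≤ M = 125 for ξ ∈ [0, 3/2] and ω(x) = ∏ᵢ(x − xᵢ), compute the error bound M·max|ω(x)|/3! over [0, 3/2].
125*sqrt(3)/64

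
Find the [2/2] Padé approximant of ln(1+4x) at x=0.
4*x*(2*x + 1)/(8*x**2/3 + 4*x + 1)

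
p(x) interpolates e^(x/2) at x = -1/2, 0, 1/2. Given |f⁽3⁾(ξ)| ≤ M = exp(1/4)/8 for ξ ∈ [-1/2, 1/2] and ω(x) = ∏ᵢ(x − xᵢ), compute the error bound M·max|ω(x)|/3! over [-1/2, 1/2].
sqrt(3)*exp(1/4)/1728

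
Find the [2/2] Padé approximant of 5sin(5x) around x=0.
25*x/(25*x**2/6 + 1)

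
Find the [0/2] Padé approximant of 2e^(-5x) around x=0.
2/(25*x**2/2 + 5*x + 1)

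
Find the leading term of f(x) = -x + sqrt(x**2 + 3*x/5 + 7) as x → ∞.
3/10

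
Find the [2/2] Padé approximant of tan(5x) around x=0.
5*x/(1 - 25*x**2/3)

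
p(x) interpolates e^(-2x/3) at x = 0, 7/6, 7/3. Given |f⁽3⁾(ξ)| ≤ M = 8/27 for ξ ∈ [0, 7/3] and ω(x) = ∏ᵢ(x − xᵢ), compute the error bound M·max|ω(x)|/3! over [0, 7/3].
343*sqrt(3)/19683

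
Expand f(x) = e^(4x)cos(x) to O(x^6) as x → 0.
1 + 4*x + 15*x**2/2 + 26*x**3/3 + 161*x**4/24 + 101*x**5/30 + O(x**6)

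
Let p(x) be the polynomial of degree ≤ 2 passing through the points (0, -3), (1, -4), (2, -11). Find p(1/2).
-11/4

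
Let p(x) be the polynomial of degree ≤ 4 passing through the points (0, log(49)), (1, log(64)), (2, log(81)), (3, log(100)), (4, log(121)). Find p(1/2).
log(128*11**(59/64)*3**(13/16)*5**(7/16)*7**(35/64)/297)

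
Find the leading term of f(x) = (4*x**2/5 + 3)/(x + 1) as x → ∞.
4*x/5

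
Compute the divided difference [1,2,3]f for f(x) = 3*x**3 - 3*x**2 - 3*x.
15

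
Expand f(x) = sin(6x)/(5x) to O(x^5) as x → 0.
6/5 - 36*x**2/5 + 324*x**4/25 + O(x**5)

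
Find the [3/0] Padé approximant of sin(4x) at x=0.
-32*x**3/3 + 4*x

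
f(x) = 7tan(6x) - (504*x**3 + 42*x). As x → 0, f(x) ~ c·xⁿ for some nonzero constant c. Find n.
5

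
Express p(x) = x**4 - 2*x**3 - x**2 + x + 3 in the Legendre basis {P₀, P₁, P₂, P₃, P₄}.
(43/15)P₀ + (-1/5)P₁ + (-2/21)P₂ + (-4/5)P₃ + (8/35)P₄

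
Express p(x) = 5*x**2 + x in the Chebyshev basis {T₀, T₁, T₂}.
(5/2)T₀ + T₁ + (5/2)T₂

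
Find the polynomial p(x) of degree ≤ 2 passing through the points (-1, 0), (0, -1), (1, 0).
x**2 - 1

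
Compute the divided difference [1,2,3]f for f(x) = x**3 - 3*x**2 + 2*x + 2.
3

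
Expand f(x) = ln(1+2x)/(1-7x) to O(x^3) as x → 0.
2*x + 12*x**2 + O(x**3)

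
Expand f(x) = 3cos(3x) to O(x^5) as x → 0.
3 - 27*x**2/2 + 81*x**4/8 + O(x**5)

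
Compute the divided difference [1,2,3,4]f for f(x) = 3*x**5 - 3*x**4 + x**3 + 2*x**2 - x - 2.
166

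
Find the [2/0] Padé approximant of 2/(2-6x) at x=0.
9*x**2 + 3*x + 1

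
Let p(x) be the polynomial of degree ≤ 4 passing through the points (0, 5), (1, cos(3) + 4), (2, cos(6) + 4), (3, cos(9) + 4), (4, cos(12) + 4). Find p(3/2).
15*cos(3)/32 + 3*cos(12)/128 - 5*cos(9)/32 + 45*cos(6)/64 + 507/128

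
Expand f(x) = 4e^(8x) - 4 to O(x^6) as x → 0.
32*x + 128*x**2 + 1024*x**3/3 + 2048*x**4/3 + 16384*x**5/15 + O(x**6)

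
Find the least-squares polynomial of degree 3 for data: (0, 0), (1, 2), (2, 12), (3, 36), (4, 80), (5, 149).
2/63 + (-125/378)x + (317/252)x² + (103/108)x³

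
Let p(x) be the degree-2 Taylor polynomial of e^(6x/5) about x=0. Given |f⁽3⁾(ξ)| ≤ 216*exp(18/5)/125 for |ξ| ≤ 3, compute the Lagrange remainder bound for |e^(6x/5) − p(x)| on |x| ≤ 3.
972*exp(18/5)/125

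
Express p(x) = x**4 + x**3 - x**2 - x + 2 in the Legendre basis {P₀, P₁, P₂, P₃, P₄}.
(28/15)P₀ + (-2/5)P₁ + (-2/21)P₂ + (2/5)P₃ + (8/35)P₄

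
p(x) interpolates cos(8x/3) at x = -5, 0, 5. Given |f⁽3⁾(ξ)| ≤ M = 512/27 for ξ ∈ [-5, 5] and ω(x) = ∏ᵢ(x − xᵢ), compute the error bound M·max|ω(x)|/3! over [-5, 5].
64000*sqrt(3)/729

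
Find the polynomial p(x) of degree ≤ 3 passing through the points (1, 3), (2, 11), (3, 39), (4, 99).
2*x**3 - 2*x**2 + 3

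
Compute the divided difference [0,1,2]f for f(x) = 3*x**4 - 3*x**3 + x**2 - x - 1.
13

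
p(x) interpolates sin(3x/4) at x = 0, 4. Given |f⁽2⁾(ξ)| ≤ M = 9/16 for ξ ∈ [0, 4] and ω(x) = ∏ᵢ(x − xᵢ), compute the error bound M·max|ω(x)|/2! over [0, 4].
9/8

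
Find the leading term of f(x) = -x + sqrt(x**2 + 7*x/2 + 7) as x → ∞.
7/4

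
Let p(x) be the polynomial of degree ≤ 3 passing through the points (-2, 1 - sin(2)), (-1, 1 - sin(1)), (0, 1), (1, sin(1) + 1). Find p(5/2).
-15*sin(1)/8 + 1 + 35*sin(2)/16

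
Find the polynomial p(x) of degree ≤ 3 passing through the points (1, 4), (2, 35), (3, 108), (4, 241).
3*x**3 + 3*x**2 + x - 3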